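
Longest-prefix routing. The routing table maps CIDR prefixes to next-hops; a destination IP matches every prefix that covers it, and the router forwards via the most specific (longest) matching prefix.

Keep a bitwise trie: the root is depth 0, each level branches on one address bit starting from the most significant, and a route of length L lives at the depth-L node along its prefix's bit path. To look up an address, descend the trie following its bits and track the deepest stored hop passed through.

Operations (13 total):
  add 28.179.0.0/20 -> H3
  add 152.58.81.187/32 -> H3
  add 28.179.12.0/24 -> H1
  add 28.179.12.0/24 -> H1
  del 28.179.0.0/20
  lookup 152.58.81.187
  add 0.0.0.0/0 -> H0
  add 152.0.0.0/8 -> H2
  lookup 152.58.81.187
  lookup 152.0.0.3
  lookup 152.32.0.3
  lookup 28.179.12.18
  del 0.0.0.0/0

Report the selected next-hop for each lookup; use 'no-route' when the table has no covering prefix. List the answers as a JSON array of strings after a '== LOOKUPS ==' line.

Apply in order:
  add 28.179.0.0/20 -> H3 at depth 20
  add 152.58.81.187/32 -> H3 at depth 32
  add 28.179.12.0/24 -> H1 at depth 24
  add 28.179.12.0/24 -> H1 at depth 24
  del 28.179.0.0/20 (clear depth 20)
  lookup 152.58.81.187: bits 10011000001110100101000110111011 walk d0:-→d1:-→d2:-→d3:-→d4:-→d5:-→d6:-→d7:-→d8:-→d9:-→d10:-→d11:-→d12:-→d13:-→d14:-→d15:-→d16:-→d17:-→d18:-→d19:-→d20:-→d21:-→d22:-→d23:-→d24:-→d25:-→d26:-→d27:-→d28:-→d29:-→d30:-→d31:-→d32:H3 -> H3
  add 0.0.0.0/0 -> H0 at depth 0
  add 152.0.0.0/8 -> H2 at depth 8
  lookup 152.58.81.187: bits 10011000001110100101000110111011 walk d0:H0→d1:-→d2:-→d3:-→d4:-→d5:-→d6:-→d7:-→d8:H2→d9:-→d10:-→d11:-→d12:-→d13:-→d14:-→d15:-→d16:-→d17:-→d18:-→d19:-→d20:-→d21:-→d22:-→d23:-→d24:-→d25:-→d26:-→d27:-→d28:-→d29:-→d30:-→d31:-→d32:H3 -> H3
  lookup 152.0.0.3: bits 1001100000 walk d0:H0→d1:-→d2:-→d3:-→d4:-→d5:-→d6:-→d7:-→d8:H2→d9:-→d10:- -> H2
  lookup 152.32.0.3: bits 10011000001 walk d0:H0→d1:-→d2:-→d3:-→d4:-→d5:-→d6:-→d7:-→d8:H2→d9:-→d10:-→d11:- -> H2
  lookup 28.179.12.18: bits 000111001011001100001100 walk d0:H0→d1:-→d2:-→d3:-→d4:-→d5:-→d6:-→d7:-→d8:-→d9:-→d10:-→d11:-→d12:-→d13:-→d14:-→d15:-→d16:-→d17:-→d18:-→d19:-→d20:-→d21:-→d22:-→d23:-→d24:H1 -> H1
  del 0.0.0.0/0 (clear depth 0)

== LOOKUPS ==
["H3","H3","H2","H2","H1"]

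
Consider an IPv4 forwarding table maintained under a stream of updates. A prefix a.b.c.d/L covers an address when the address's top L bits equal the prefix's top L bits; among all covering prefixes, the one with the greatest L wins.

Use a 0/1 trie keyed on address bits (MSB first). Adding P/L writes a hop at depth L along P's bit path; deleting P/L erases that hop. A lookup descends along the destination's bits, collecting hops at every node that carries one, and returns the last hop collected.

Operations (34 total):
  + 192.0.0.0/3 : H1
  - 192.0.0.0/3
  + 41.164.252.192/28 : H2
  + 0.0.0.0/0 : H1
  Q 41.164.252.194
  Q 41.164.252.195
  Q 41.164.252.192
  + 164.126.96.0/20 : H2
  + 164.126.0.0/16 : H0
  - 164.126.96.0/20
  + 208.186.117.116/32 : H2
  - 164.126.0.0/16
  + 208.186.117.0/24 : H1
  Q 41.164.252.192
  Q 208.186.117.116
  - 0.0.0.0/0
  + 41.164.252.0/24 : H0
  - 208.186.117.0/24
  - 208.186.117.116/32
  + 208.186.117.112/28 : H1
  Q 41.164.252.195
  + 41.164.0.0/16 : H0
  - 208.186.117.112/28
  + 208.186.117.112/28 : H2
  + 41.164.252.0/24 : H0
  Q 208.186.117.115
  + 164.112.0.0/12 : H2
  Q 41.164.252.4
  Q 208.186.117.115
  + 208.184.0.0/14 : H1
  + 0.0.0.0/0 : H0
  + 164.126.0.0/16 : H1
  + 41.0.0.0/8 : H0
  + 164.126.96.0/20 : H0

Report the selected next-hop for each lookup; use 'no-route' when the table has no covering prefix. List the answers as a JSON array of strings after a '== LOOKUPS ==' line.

Trace:
  add 192.0.0.0/3 -> H1 at depth 3
  del 192.0.0.0/3 (clear depth 3)
  add 41.164.252.192/28 -> H2 at depth 28
  add 0.0.0.0/0 -> H1 at depth 0
  Q 41.164.252.194: descend 0010100110100100111111001100 ; hops seen [H1,H2] ; pick H2
  Q 41.164.252.195: descend 0010100110100100111111001100 ; hops seen [H1,H2] ; pick H2
  Q 41.164.252.192: descend 0010100110100100111111001100 ; hops seen [H1,H2] ; pick H2
  add 164.126.96.0/20 -> H2 at depth 20
  add 164.126.0.0/16 -> H0 at depth 16
  del 164.126.96.0/20 (clear depth 20)
  add 208.186.117.116/32 -> H2 at depth 32
  del 164.126.0.0/16 (clear depth 16)
  add 208.186.117.0/24 -> H1 at depth 24
  Q 41.164.252.192: descend 0010100110100100111111001100 ; hops seen [H1,H2] ; pick H2
  Q 208.186.117.116: descend 11010000101110100111010101110100 ; hops seen [H1,H1,H2] ; pick H2
  del 0.0.0.0/0 (clear depth 0)
  add 41.164.252.0/24 -> H0 at depth 24
  del 208.186.117.0/24 (clear depth 24)
  del 208.186.117.116/32 (clear depth 32)
  add 208.186.117.112/28 -> H1 at depth 28
  Q 41.164.252.195: descend 0010100110100100111111001100 ; hops seen [H0,H2] ; pick H2
  add 41.164.0.0/16 -> H0 at depth 16
  del 208.186.117.112/28 (clear depth 28)
  add 208.186.117.112/28 -> H2 at depth 28
  add 41.164.252.0/24 -> H0 at depth 24
  Q 208.186.117.115: descend 11010000101110100111010101110 ; hops seen [H2] ; pick H2
  add 164.112.0.0/12 -> H2 at depth 12
  Q 41.164.252.4: descend 001010011010010011111100 ; hops seen [H0,H0] ; pick H0
  Q 208.186.117.115: descend 11010000101110100111010101110 ; hops seen [H2] ; pick H2
  add 208.184.0.0/14 -> H1 at depth 14
  add 0.0.0.0/0 -> H0 at depth 0
  add 164.126.0.0/16 -> H1 at depth 16
  add 41.0.0.0/8 -> H0 at depth 8
  add 164.126.96.0/20 -> H0 at depth 20

== LOOKUPS ==
["H2","H2","H2","H2","H2","H2","H2","H0","H2"]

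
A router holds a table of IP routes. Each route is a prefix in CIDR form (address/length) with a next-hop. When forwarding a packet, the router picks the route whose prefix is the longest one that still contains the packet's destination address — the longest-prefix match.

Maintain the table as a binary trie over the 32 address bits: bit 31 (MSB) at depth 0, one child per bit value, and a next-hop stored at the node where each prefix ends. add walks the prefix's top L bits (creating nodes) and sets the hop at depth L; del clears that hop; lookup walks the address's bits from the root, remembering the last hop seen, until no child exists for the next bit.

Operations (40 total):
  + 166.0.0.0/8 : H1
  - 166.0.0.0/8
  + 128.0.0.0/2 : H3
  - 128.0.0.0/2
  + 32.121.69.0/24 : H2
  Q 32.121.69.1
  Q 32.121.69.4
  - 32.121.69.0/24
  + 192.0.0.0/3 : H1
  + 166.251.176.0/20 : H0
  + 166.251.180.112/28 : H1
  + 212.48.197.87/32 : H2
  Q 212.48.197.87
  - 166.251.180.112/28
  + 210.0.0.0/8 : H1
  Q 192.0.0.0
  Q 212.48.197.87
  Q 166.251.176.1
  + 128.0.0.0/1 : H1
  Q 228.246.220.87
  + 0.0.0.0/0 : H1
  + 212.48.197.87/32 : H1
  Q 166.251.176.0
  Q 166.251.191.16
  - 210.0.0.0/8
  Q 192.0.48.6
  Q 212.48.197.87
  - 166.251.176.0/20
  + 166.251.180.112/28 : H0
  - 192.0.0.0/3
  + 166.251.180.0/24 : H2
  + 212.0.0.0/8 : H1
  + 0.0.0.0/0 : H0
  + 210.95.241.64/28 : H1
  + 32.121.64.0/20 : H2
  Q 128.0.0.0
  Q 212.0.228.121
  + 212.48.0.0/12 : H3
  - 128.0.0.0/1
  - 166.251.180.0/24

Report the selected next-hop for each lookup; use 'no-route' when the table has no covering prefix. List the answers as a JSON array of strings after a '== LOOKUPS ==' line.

Process each operation:
  add 166.0.0.0/8 -> H1 at depth 8
  del 166.0.0.0/8 (clear depth 8)
  add 128.0.0.0/2 -> H3 at depth 2
  del 128.0.0.0/2 (clear depth 2)
  add 32.121.69.0/24 -> H2 at depth 24
  lookup 32.121.69.1: bits 001000000111100101000101 walk d0:-→d1:-→d2:-→d3:-→d4:-→d5:-→d6:-→d7:-→d8:-→d9:-→d10:-→d11:-→d12:-→d13:-→d14:-→d15:-→d16:-→d17:-→d18:-→d19:-→d20:-→d21:-→d22:-→d23:-→d24:H2 -> H2
  lookup 32.121.69.4: bits 001000000111100101000101 walk d0:-→d1:-→d2:-→d3:-→d4:-→d5:-→d6:-→d7:-→d8:-→d9:-→d10:-→d11:-→d12:-→d13:-→d14:-→d15:-→d16:-→d17:-→d18:-→d19:-→d20:-→d21:-→d22:-→d23:-→d24:H2 -> H2
  del 32.121.69.0/24 (clear depth 24)
  add 192.0.0.0/3 -> H1 at depth 3
  add 166.251.176.0/20 -> H0 at depth 20
  add 166.251.180.112/28 -> H1 at depth 28
  add 212.48.197.87/32 -> H2 at depth 32
  lookup 212.48.197.87: bits 11010100001100001100010101010111 walk d0:-→d1:-→d2:-→d3:H1→d4:-→d5:-→d6:-→d7:-→d8:-→d9:-→d10:-→d11:-→d12:-→d13:-→d14:-→d15:-→d16:-→d17:-→d18:-→d19:-→d20:-→d21:-→d22:-→d23:-→d24:-→d25:-→d26:-→d27:-→d28:-→d29:-→d30:-→d31:-→d32:H2 -> H2
  del 166.251.180.112/28 (clear depth 28)
  add 210.0.0.0/8 -> H1 at depth 8
  lookup 192.0.0.0: bits 110 walk d0:-→d1:-→d2:-→d3:H1 -> H1
  lookup 212.48.197.87: bits 11010100001100001100010101010111 walk d0:-→d1:-→d2:-→d3:H1→d4:-→d5:-→d6:-→d7:-→d8:-→d9:-→d10:-→d11:-→d12:-→d13:-→d14:-→d15:-→d16:-→d17:-→d18:-→d19:-→d20:-→d21:-→d22:-→d23:-→d24:-→d25:-→d26:-→d27:-→d28:-→d29:-→d30:-→d31:-→d32:H2 -> H2
  lookup 166.251.176.1: bits 101001101111101110110 walk d0:-→d1:-→d2:-→d3:-→d4:-→d5:-→d6:-→d7:-→d8:-→d9:-→d10:-→d11:-→d12:-→d13:-→d14:-→d15:-→d16:-→d17:-→d18:-→d19:-→d20:H0→d21:- -> H0
  add 128.0.0.0/1 -> H1 at depth 1
  lookup 228.246.220.87: bits 11 walk d0:-→d1:H1→d2:- -> H1
  add 0.0.0.0/0 -> H1 at depth 0
  add 212.48.197.87/32 -> H1 at depth 32
  lookup 166.251.176.0: bits 101001101111101110110 walk d0:H1→d1:H1→d2:-→d3:-→d4:-→d5:-→d6:-→d7:-→d8:-→d9:-→d10:-→d11:-→d12:-→d13:-→d14:-→d15:-→d16:-→d17:-→d18:-→d19:-→d20:H0→d21:- -> H0
  lookup 166.251.191.16: bits 10100110111110111011 walk d0:H1→d1:H1→d2:-→d3:-→d4:-→d5:-→d6:-→d7:-→d8:-→d9:-→d10:-→d11:-→d12:-→d13:-→d14:-→d15:-→d16:-→d17:-→d18:-→d19:-→d20:H0 -> H0
  del 210.0.0.0/8 (clear depth 8)
  lookup 192.0.48.6: bits 110 walk d0:H1→d1:H1→d2:-→d3:H1 -> H1
  lookup 212.48.197.87: bits 11010100001100001100010101010111 walk d0:H1→d1:H1→d2:-→d3:H1→d4:-→d5:-→d6:-→d7:-→d8:-→d9:-→d10:-→d11:-→d12:-→d13:-→d14:-→d15:-→d16:-→d17:-→d18:-→d19:-→d20:-→d21:-→d22:-→d23:-→d24:-→d25:-→d26:-→d27:-→d28:-→d29:-→d30:-→d31:-→d32:H1 -> H1
  del 166.251.176.0/20 (clear depth 20)
  add 166.251.180.112/28 -> H0 at depth 28
  del 192.0.0.0/3 (clear depth 3)
  add 166.251.180.0/24 -> H2 at depth 24
  add 212.0.0.0/8 -> H1 at depth 8
  add 0.0.0.0/0 -> H0 at depth 0
  add 210.95.241.64/28 -> H1 at depth 28
  add 32.121.64.0/20 -> H2 at depth 20
  lookup 128.0.0.0: bits 10 walk d0:H0→d1:H1→d2:- -> H1
  lookup 212.0.228.121: bits 1101010000 walk d0:H0→d1:H1→d2:-→d3:-→d4:-→d5:-→d6:-→d7:-→d8:H1→d9:-→d10:- -> H1
  add 212.48.0.0/12 -> H3 at depth 12
  del 128.0.0.0/1 (clear depth 1)
  del 166.251.180.0/24 (clear depth 24)

== LOOKUPS ==
["H2","H2","H2","H1","H2","H0","H1","H0","H0","H1","H1","H1","H1"]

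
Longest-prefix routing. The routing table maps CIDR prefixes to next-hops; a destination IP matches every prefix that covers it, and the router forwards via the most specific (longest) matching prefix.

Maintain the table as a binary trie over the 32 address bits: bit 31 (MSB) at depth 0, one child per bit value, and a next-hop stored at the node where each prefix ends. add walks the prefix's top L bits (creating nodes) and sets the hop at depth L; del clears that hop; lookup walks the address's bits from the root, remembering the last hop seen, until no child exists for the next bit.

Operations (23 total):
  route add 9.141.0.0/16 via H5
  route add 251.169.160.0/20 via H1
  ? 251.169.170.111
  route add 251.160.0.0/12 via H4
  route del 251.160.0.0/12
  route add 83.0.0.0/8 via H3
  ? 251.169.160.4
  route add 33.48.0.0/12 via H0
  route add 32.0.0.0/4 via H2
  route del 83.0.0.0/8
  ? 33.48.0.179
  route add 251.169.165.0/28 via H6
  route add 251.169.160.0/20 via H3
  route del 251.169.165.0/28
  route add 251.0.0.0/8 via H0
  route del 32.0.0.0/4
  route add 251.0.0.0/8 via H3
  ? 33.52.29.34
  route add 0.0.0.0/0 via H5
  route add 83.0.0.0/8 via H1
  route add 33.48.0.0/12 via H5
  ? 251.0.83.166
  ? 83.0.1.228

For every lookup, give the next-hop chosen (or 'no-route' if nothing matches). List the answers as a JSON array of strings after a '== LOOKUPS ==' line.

Apply in order:
  add 9.141.0.0/16 -> H5 at depth 16
  add 251.169.160.0/20 -> H1 at depth 20
  lookup 251.169.170.111: bits 11111011101010011010 walk d0:-→d1:-→d2:-→d3:-→d4:-→d5:-→d6:-→d7:-→d8:-→d9:-→d10:-→d11:-→d12:-→d13:-→d14:-→d15:-→d16:-→d17:-→d18:-→d19:-→d20:H1 -> H1
  add 251.160.0.0/12 -> H4 at depth 12
  - 251.160.0.0/12 clear@12
  add 83.0.0.0/8 -> H3 at depth 8
  lookup 251.169.160.4: bits 11111011101010011010 walk d0:-→d1:-→d2:-→d3:-→d4:-→d5:-→d6:-→d7:-→d8:-→d9:-→d10:-→d11:-→d12:-→d13:-→d14:-→d15:-→d16:-→d17:-→d18:-→d19:-→d20:H1 -> H1
  add 33.48.0.0/12 -> H0 at depth 12
  add 32.0.0.0/4 -> H2 at depth 4
  - 83.0.0.0/8 clear@8
  lookup 33.48.0.179: bits 001000010011 walk d0:-→d1:-→d2:-→d3:-→d4:H2→d5:-→d6:-→d7:-→d8:-→d9:-→d10:-→d11:-→d12:H0 -> H0
  add 251.169.165.0/28 -> H6 at depth 28
  add 251.169.160.0/20 -> H3 at depth 20
  - 251.169.165.0/28 clear@28
  add 251.0.0.0/8 -> H0 at depth 8
  - 32.0.0.0/4 clear@4
  add 251.0.0.0/8 -> H3 at depth 8
  lookup 33.52.29.34: bits 001000010011 walk d0:-→d1:-→d2:-→d3:-→d4:-→d5:-→d6:-→d7:-→d8:-→d9:-→d10:-→d11:-→d12:H0 -> H0
  add 0.0.0.0/0 -> H5 at depth 0
  add 83.0.0.0/8 -> H1 at depth 8
  add 33.48.0.0/12 -> H5 at depth 12
  lookup 251.0.83.166: bits 11111011 walk d0:H5→d1:-→d2:-→d3:-→d4:-→d5:-→d6:-→d7:-→d8:H3 -> H3
  lookup 83.0.1.228: bits 01010011 walk d0:H5→d1:-→d2:-→d3:-→d4:-→d5:-→d6:-→d7:-→d8:H1 -> H1

== LOOKUPS ==
["H1","H1","H0","H0","H3","H1"]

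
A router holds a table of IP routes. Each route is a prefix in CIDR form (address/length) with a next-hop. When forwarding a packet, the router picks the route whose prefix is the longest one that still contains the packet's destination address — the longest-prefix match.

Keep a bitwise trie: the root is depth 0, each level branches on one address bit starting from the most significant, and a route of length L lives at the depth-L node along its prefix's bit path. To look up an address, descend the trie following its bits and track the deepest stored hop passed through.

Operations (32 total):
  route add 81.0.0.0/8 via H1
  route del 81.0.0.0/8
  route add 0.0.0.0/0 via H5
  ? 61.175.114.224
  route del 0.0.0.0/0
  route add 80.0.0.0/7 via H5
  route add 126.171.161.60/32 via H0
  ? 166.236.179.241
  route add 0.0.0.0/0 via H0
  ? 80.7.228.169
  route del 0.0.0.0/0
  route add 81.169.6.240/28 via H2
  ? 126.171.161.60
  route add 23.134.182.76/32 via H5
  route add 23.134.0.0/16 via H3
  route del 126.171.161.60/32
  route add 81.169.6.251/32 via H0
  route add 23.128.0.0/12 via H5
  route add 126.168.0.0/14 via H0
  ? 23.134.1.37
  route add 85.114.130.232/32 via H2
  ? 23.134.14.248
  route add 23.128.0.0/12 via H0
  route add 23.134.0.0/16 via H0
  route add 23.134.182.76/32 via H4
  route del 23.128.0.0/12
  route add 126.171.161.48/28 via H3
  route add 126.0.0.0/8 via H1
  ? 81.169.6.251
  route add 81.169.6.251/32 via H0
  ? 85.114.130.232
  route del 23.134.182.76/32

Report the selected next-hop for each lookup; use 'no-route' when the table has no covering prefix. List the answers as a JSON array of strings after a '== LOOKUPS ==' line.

Trace:
  add 81.0.0.0/8 -> H1 at depth 8
  - 81.0.0.0/8 clear@8
  add 0.0.0.0/0 -> H5 at depth 0
  lookup 61.175.114.224: bits 0 walk d0:H5→d1:- -> H5
  - 0.0.0.0/0 clear@0
  add 80.0.0.0/7 -> H5 at depth 7
  add 126.171.161.60/32 -> H0 at depth 32
  lookup 166.236.179.241: bits ε walk d0:- -> no-route
  add 0.0.0.0/0 -> H0 at depth 0
  lookup 80.7.228.169: bits 0101000 walk d0:H0→d1:-→d2:-→d3:-→d4:-→d5:-→d6:-→d7:H5 -> H5
  - 0.0.0.0/0 clear@0
  add 81.169.6.240/28 -> H2 at depth 28
  lookup 126.171.161.60: bits 01111110101010111010000100111100 walk d0:-→d1:-→d2:-→d3:-→d4:-→d5:-→d6:-→d7:-→d8:-→d9:-→d10:-→d11:-→d12:-→d13:-→d14:-→d15:-→d16:-→d17:-→d18:-→d19:-→d20:-→d21:-→d22:-→d23:-→d24:-→d25:-→d26:-→d27:-→d28:-→d29:-→d30:-→d31:-→d32:H0 -> H0
  add 23.134.182.76/32 -> H5 at depth 32
  add 23.134.0.0/16 -> H3 at depth 16
  - 126.171.161.60/32 clear@32
  add 81.169.6.251/32 -> H0 at depth 32
  add 23.128.0.0/12 -> H5 at depth 12
  add 126.168.0.0/14 -> H0 at depth 14
  lookup 23.134.1.37: bits 0001011110000110 walk d0:-→d1:-→d2:-→d3:-→d4:-→d5:-→d6:-→d7:-→d8:-→d9:-→d10:-→d11:-→d12:H5→d13:-→d14:-→d15:-→d16:H3 -> H3
  add 85.114.130.232/32 -> H2 at depth 32
  lookup 23.134.14.248: bits 0001011110000110 walk d0:-→d1:-→d2:-→d3:-→d4:-→d5:-→d6:-→d7:-→d8:-→d9:-→d10:-→d11:-→d12:H5→d13:-→d14:-→d15:-→d16:H3 -> H3
  add 23.128.0.0/12 -> H0 at depth 12
  add 23.134.0.0/16 -> H0 at depth 16
  add 23.134.182.76/32 -> H4 at depth 32
  - 23.128.0.0/12 clear@12
  add 126.171.161.48/28 -> H3 at depth 28
  add 126.0.0.0/8 -> H1 at depth 8
  lookup 81.169.6.251: bits 01010001101010010000011011111011 walk d0:-→d1:-→d2:-→d3:-→d4:-→d5:-→d6:-→d7:H5→d8:-→d9:-→d10:-→d11:-→d12:-→d13:-→d14:-→d15:-→d16:-→d17:-→d18:-→d19:-→d20:-→d21:-→d22:-→d23:-→d24:-→d25:-→d26:-→d27:-→d28:H2→d29:-→d30:-→d31:-→d32:H0 -> H0
  add 81.169.6.251/32 -> H0 at depth 32
  lookup 85.114.130.232: bits 01010101011100101000001011101000 walk d0:-→d1:-→d2:-→d3:-→d4:-→d5:-→d6:-→d7:-→d8:-→d9:-→d10:-→d11:-→d12:-→d13:-→d14:-→d15:-→d16:-→d17:-→d18:-→d19:-→d20:-→d21:-→d22:-→d23:-→d24:-→d25:-→d26:-→d27:-→d28:-→d29:-→d30:-→d31:-→d32:H2 -> H2
  - 23.134.182.76/32 clear@32

== LOOKUPS ==
["H5","no-route","H5","H0","H3","H3","H0","H2"]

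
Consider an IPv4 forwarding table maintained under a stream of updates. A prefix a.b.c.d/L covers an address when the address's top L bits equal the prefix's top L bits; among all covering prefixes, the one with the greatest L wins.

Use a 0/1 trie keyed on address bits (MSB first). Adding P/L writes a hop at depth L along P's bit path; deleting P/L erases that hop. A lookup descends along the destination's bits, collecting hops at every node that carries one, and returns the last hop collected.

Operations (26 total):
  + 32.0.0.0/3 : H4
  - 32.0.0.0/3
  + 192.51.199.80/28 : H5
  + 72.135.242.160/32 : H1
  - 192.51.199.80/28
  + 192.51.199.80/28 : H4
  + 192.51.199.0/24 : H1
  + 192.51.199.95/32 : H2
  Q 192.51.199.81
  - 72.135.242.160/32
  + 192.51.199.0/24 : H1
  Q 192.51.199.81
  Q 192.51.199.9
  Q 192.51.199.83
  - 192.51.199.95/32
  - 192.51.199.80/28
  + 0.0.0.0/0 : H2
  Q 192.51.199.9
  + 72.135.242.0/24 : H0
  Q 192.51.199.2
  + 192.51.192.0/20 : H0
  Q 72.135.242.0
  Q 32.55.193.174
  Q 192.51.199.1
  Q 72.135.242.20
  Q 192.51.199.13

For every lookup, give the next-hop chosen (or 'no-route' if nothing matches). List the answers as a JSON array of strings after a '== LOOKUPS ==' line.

Trace:
  + 32.0.0.0/3 (H4) depth=3
  - 32.0.0.0/3 clear@3
  + 192.51.199.80/28 (H5) depth=28
  + 72.135.242.160/32 (H1) depth=32
  - 192.51.199.80/28 clear@28
  + 192.51.199.80/28 (H4) depth=28
  + 192.51.199.0/24 (H1) depth=24
  + 192.51.199.95/32 (H2) depth=32
  ? 192.51.199.81  path d0:-→d1:-→d2:-→d3:-→d4:-→d5:-→d6:-→d7:-→d8:-→d9:-→d10:-→d11:-→d12:-→d13:-→d14:-→d15:-→d16:-→d17:-→d18:-→d19:-→d20:-→d21:-→d22:-→d23:-→d24:H1→d25:-→d26:-→d27:-→d28:H4  best=H4
  - 72.135.242.160/32 clear@32
  + 192.51.199.0/24 (H1) depth=24
  ? 192.51.199.81  path d0:-→d1:-→d2:-→d3:-→d4:-→d5:-→d6:-→d7:-→d8:-→d9:-→d10:-→d11:-→d12:-→d13:-→d14:-→d15:-→d16:-→d17:-→d18:-→d19:-→d20:-→d21:-→d22:-→d23:-→d24:H1→d25:-→d26:-→d27:-→d28:H4  best=H4
  ? 192.51.199.9  path d0:-→d1:-→d2:-→d3:-→d4:-→d5:-→d6:-→d7:-→d8:-→d9:-→d10:-→d11:-→d12:-→d13:-→d14:-→d15:-→d16:-→d17:-→d18:-→d19:-→d20:-→d21:-→d22:-→d23:-→d24:H1→d25:-  best=H1
  ? 192.51.199.83  path d0:-→d1:-→d2:-→d3:-→d4:-→d5:-→d6:-→d7:-→d8:-→d9:-→d10:-→d11:-→d12:-→d13:-→d14:-→d15:-→d16:-→d17:-→d18:-→d19:-→d20:-→d21:-→d22:-→d23:-→d24:H1→d25:-→d26:-→d27:-→d28:H4  best=H4
  - 192.51.199.95/32 clear@32
  - 192.51.199.80/28 clear@28
  + 0.0.0.0/0 (H2) depth=0
  ? 192.51.199.9  path d0:H2→d1:-→d2:-→d3:-→d4:-→d5:-→d6:-→d7:-→d8:-→d9:-→d10:-→d11:-→d12:-→d13:-→d14:-→d15:-→d16:-→d17:-→d18:-→d19:-→d20:-→d21:-→d22:-→d23:-→d24:H1→d25:-  best=H1
  + 72.135.242.0/24 (H0) depth=24
  ? 192.51.199.2  path d0:H2→d1:-→d2:-→d3:-→d4:-→d5:-→d6:-→d7:-→d8:-→d9:-→d10:-→d11:-→d12:-→d13:-→d14:-→d15:-→d16:-→d17:-→d18:-→d19:-→d20:-→d21:-→d22:-→d23:-→d24:H1→d25:-  best=H1
  + 192.51.192.0/20 (H0) depth=20
  ? 72.135.242.0  path d0:H2→d1:-→d2:-→d3:-→d4:-→d5:-→d6:-→d7:-→d8:-→d9:-→d10:-→d11:-→d12:-→d13:-→d14:-→d15:-→d16:-→d17:-→d18:-→d19:-→d20:-→d21:-→d22:-→d23:-→d24:H0  best=H0
  ? 32.55.193.174  path d0:H2→d1:-→d2:-→d3:-  best=H2
  ? 192.51.199.1  path d0:H2→d1:-→d2:-→d3:-→d4:-→d5:-→d6:-→d7:-→d8:-→d9:-→d10:-→d11:-→d12:-→d13:-→d14:-→d15:-→d16:-→d17:-→d18:-→d19:-→d20:H0→d21:-→d22:-→d23:-→d24:H1→d25:-  best=H1
  ? 72.135.242.20  path d0:H2→d1:-→d2:-→d3:-→d4:-→d5:-→d6:-→d7:-→d8:-→d9:-→d10:-→d11:-→d12:-→d13:-→d14:-→d15:-→d16:-→d17:-→d18:-→d19:-→d20:-→d21:-→d22:-→d23:-→d24:H0  best=H0
  ? 192.51.199.13  path d0:H2→d1:-→d2:-→d3:-→d4:-→d5:-→d6:-→d7:-→d8:-→d9:-→d10:-→d11:-→d12:-→d13:-→d14:-→d15:-→d16:-→d17:-→d18:-→d19:-→d20:H0→d21:-→d22:-→d23:-→d24:H1→d25:-  best=H1

== LOOKUPS ==
["H4","H4","H1","H4","H1","H1","H0","H2","H1","H0","H1"]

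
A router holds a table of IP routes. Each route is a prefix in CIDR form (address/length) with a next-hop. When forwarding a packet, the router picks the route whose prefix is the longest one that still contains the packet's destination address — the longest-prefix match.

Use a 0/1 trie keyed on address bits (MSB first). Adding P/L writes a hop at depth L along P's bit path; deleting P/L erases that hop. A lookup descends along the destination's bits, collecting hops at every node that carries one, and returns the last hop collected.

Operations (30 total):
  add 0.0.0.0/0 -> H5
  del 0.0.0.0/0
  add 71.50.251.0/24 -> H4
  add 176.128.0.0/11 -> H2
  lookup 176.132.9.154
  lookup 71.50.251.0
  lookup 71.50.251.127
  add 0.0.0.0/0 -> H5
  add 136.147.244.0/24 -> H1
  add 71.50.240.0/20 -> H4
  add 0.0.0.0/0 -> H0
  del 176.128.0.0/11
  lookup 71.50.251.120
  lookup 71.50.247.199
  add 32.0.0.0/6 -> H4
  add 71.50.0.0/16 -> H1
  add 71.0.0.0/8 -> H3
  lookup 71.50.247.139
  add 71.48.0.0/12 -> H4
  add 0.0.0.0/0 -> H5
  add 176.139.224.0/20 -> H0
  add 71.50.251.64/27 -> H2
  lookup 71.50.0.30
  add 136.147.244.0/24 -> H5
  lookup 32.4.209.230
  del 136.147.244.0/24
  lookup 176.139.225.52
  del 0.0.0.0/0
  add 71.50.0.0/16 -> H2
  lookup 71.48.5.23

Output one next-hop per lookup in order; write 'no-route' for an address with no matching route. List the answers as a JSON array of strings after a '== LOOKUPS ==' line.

Process each operation:
  add 0.0.0.0/0 -> H5 at depth 0
  - 0.0.0.0/0 clear@0
  add 71.50.251.0/24 -> H4 at depth 24
  add 176.128.0.0/11 -> H2 at depth 11
  lookup 176.132.9.154: bits 10110000100 walk d0:-→d1:-→d2:-→d3:-→d4:-→d5:-→d6:-→d7:-→d8:-→d9:-→d10:-→d11:H2 -> H2
  lookup 71.50.251.0: bits 010001110011001011111011 walk d0:-→d1:-→d2:-→d3:-→d4:-→d5:-→d6:-→d7:-→d8:-→d9:-→d10:-→d11:-→d12:-→d13:-→d14:-→d15:-→d16:-→d17:-→d18:-→d19:-→d20:-→d21:-→d22:-→d23:-→d24:H4 -> H4
  lookup 71.50.251.127: bits 010001110011001011111011 walk d0:-→d1:-→d2:-→d3:-→d4:-→d5:-→d6:-→d7:-→d8:-→d9:-→d10:-→d11:-→d12:-→d13:-→d14:-→d15:-→d16:-→d17:-→d18:-→d19:-→d20:-→d21:-→d22:-→d23:-→d24:H4 -> H4
  add 0.0.0.0/0 -> H5 at depth 0
  add 136.147.244.0/24 -> H1 at depth 24
  add 71.50.240.0/20 -> H4 at depth 20
  add 0.0.0.0/0 -> H0 at depth 0
  - 176.128.0.0/11 clear@11
  lookup 71.50.251.120: bits 010001110011001011111011 walk d0:H0→d1:-→d2:-→d3:-→d4:-→d5:-→d6:-→d7:-→d8:-→d9:-→d10:-→d11:-→d12:-→d13:-→d14:-→d15:-→d16:-→d17:-→d18:-→d19:-→d20:H4→d21:-→d22:-→d23:-→d24:H4 -> H4
  lookup 71.50.247.199: bits 01000111001100101111 walk d0:H0→d1:-→d2:-→d3:-→d4:-→d5:-→d6:-→d7:-→d8:-→d9:-→d10:-→d11:-→d12:-→d13:-→d14:-→d15:-→d16:-→d17:-→d18:-→d19:-→d20:H4 -> H4
  add 32.0.0.0/6 -> H4 at depth 6
  add 71.50.0.0/16 -> H1 at depth 16
  add 71.0.0.0/8 -> H3 at depth 8
  lookup 71.50.247.139: bits 01000111001100101111 walk d0:H0→d1:-→d2:-→d3:-→d4:-→d5:-→d6:-→d7:-→d8:H3→d9:-→d10:-→d11:-→d12:-→d13:-→d14:-→d15:-→d16:H1→d17:-→d18:-→d19:-→d20:H4 -> H4
  add 71.48.0.0/12 -> H4 at depth 12
  add 0.0.0.0/0 -> H5 at depth 0
  add 176.139.224.0/20 -> H0 at depth 20
  add 71.50.251.64/27 -> H2 at depth 27
  lookup 71.50.0.30: bits 0100011100110010 walk d0:H5→d1:-→d2:-→d3:-→d4:-→d5:-→d6:-→d7:-→d8:H3→d9:-→d10:-→d11:-→d12:H4→d13:-→d14:-→d15:-→d16:H1 -> H1
  add 136.147.244.0/24 -> H5 at depth 24
  lookup 32.4.209.230: bits 001000 walk d0:H5→d1:-→d2:-→d3:-→d4:-→d5:-→d6:H4 -> H4
  - 136.147.244.0/24 clear@24
  lookup 176.139.225.52: bits 10110000100010111110 walk d0:H5→d1:-→d2:-→d3:-→d4:-→d5:-→d6:-→d7:-→d8:-→d9:-→d10:-→d11:-→d12:-→d13:-→d14:-→d15:-→d16:-→d17:-→d18:-→d19:-→d20:H0 -> H0
  - 0.0.0.0/0 clear@0
  add 71.50.0.0/16 -> H2 at depth 16
  lookup 71.48.5.23: bits 01000111001100 walk d0:-→d1:-→d2:-→d3:-→d4:-→d5:-→d6:-→d7:-→d8:H3→d9:-→d10:-→d11:-→d12:H4→d13:-→d14:- -> H4

== LOOKUPS ==
["H2","H4","H4","H4","H4","H4","H1","H4","H0","H4"]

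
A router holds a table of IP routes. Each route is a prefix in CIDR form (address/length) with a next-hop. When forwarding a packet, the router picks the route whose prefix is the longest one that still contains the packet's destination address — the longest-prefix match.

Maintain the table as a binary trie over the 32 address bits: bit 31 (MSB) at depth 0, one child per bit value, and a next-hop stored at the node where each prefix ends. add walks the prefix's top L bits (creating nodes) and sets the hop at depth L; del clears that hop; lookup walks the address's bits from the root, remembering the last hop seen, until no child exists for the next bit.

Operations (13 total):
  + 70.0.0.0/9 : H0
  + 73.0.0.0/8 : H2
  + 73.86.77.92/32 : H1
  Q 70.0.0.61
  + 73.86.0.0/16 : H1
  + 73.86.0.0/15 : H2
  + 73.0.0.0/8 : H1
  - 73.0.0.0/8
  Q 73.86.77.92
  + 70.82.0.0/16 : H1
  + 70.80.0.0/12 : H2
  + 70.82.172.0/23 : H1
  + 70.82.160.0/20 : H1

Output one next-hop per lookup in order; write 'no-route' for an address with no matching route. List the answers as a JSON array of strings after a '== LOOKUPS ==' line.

Process each operation:
  add 70.0.0.0/9 -> H0 at depth 9
  add 73.0.0.0/8 -> H2 at depth 8
  add 73.86.77.92/32 -> H1 at depth 32
  ? 70.0.0.61  path d0:-→d1:-→d2:-→d3:-→d4:-→d5:-→d6:-→d7:-→d8:-→d9:H0  best=H0
  add 73.86.0.0/16 -> H1 at depth 16
  add 73.86.0.0/15 -> H2 at depth 15
  add 73.0.0.0/8 -> H1 at depth 8
  - 73.0.0.0/8 clear@8
  ? 73.86.77.92  path d0:-→d1:-→d2:-→d3:-→d4:-→d5:-→d6:-→d7:-→d8:-→d9:-→d10:-→d11:-→d12:-→d13:-→d14:-→d15:H2→d16:H1→d17:-→d18:-→d19:-→d20:-→d21:-→d22:-→d23:-→d24:-→d25:-→d26:-→d27:-→d28:-→d29:-→d30:-→d31:-→d32:H1  best=H1
  add 70.82.0.0/16 -> H1 at depth 16
  add 70.80.0.0/12 -> H2 at depth 12
  add 70.82.172.0/23 -> H1 at depth 23
  add 70.82.160.0/20 -> H1 at depth 20

== LOOKUPS ==
["H0","H1"]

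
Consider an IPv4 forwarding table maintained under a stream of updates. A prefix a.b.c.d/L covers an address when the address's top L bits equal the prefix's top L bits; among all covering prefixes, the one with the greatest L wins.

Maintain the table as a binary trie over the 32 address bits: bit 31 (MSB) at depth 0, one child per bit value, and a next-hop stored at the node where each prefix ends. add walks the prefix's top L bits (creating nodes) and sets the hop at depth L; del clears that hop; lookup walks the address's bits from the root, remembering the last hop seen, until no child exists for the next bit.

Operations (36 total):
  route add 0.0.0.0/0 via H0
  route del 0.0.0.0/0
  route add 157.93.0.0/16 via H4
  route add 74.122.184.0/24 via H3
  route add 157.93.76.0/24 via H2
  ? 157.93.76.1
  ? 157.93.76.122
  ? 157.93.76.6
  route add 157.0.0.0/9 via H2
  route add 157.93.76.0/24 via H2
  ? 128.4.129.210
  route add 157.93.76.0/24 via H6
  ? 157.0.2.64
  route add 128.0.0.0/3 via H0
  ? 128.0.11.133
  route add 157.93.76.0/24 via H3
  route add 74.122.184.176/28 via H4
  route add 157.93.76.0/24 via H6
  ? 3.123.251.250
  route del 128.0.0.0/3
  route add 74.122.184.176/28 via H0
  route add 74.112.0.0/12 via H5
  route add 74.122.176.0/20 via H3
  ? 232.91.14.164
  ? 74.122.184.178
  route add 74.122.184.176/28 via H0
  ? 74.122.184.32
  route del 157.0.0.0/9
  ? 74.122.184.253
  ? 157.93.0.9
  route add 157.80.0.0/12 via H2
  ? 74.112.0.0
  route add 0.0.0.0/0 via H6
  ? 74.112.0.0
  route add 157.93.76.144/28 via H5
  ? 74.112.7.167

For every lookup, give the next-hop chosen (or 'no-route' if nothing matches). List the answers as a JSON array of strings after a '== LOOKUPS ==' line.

Apply in order:
  add 0.0.0.0/0 -> H0 at depth 0
  - 0.0.0.0/0 clear@0
  add 157.93.0.0/16 -> H4 at depth 16
  add 74.122.184.0/24 -> H3 at depth 24
  add 157.93.76.0/24 -> H2 at depth 24
  ? 157.93.76.1  path d0:-→d1:-→d2:-→d3:-→d4:-→d5:-→d6:-→d7:-→d8:-→d9:-→d10:-→d11:-→d12:-→d13:-→d14:-→d15:-→d16:H4→d17:-→d18:-→d19:-→d20:-→d21:-→d22:-→d23:-→d24:H2  best=H2
  ? 157.93.76.122  path d0:-→d1:-→d2:-→d3:-→d4:-→d5:-→d6:-→d7:-→d8:-→d9:-→d10:-→d11:-→d12:-→d13:-→d14:-→d15:-→d16:H4→d17:-→d18:-→d19:-→d20:-→d21:-→d22:-→d23:-→d24:H2  best=H2
  ? 157.93.76.6  path d0:-→d1:-→d2:-→d3:-→d4:-→d5:-→d6:-→d7:-→d8:-→d9:-→d10:-→d11:-→d12:-→d13:-→d14:-→d15:-→d16:H4→d17:-→d18:-→d19:-→d20:-→d21:-→d22:-→d23:-→d24:H2  best=H2
  add 157.0.0.0/9 -> H2 at depth 9
  add 157.93.76.0/24 -> H2 at depth 24
  ? 128.4.129.210  path d0:-→d1:-→d2:-→d3:-  best=no-route
  add 157.93.76.0/24 -> H6 at depth 24
  ? 157.0.2.64  path d0:-→d1:-→d2:-→d3:-→d4:-→d5:-→d6:-→d7:-→d8:-→d9:H2  best=H2
  add 128.0.0.0/3 -> H0 at depth 3
  ? 128.0.11.133  path d0:-→d1:-→d2:-→d3:H0  best=H0
  add 157.93.76.0/24 -> H3 at depth 24
  add 74.122.184.176/28 -> H4 at depth 28
  add 157.93.76.0/24 -> H6 at depth 24
  ? 3.123.251.250  path d0:-→d1:-  best=no-route
  - 128.0.0.0/3 clear@3
  add 74.122.184.176/28 -> H0 at depth 28
  add 74.112.0.0/12 -> H5 at depth 12
  add 74.122.176.0/20 -> H3 at depth 20
  ? 232.91.14.164  path d0:-→d1:-  best=no-route
  ? 74.122.184.178  path d0:-→d1:-→d2:-→d3:-→d4:-→d5:-→d6:-→d7:-→d8:-→d9:-→d10:-→d11:-→d12:H5→d13:-→d14:-→d15:-→d16:-→d17:-→d18:-→d19:-→d20:H3→d21:-→d22:-→d23:-→d24:H3→d25:-→d26:-→d27:-→d28:H0  best=H0
  add 74.122.184.176/28 -> H0 at depth 28
  ? 74.122.184.32  path d0:-→d1:-→d2:-→d3:-→d4:-→d5:-→d6:-→d7:-→d8:-→d9:-→d10:-→d11:-→d12:H5→d13:-→d14:-→d15:-→d16:-→d17:-→d18:-→d19:-→d20:H3→d21:-→d22:-→d23:-→d24:H3  best=H3
  - 157.0.0.0/9 clear@9
  ? 74.122.184.253  path d0:-→d1:-→d2:-→d3:-→d4:-→d5:-→d6:-→d7:-→d8:-→d9:-→d10:-→d11:-→d12:H5→d13:-→d14:-→d15:-→d16:-→d17:-→d18:-→d19:-→d20:H3→d21:-→d22:-→d23:-→d24:H3→d25:-  best=H3
  ? 157.93.0.9  path d0:-→d1:-→d2:-→d3:-→d4:-→d5:-→d6:-→d7:-→d8:-→d9:-→d10:-→d11:-→d12:-→d13:-→d14:-→d15:-→d16:H4→d17:-  best=H4
  add 157.80.0.0/12 -> H2 at depth 12
  ? 74.112.0.0  path d0:-→d1:-→d2:-→d3:-→d4:-→d5:-→d6:-→d7:-→d8:-→d9:-→d10:-→d11:-→d12:H5  best=H5
  add 0.0.0.0/0 -> H6 at depth 0
  ? 74.112.0.0  path d0:H6→d1:-→d2:-→d3:-→d4:-→d5:-→d6:-→d7:-→d8:-→d9:-→d10:-→d11:-→d12:H5  best=H5
  add 157.93.76.144/28 -> H5 at depth 28
  ? 74.112.7.167  path d0:H6→d1:-→d2:-→d3:-→d4:-→d5:-→d6:-→d7:-→d8:-→d9:-→d10:-→d11:-→d12:H5  best=H5

== LOOKUPS ==
["H2","H2","H2","no-route","H2","H0","no-route","no-route","H0","H3","H3","H4","H5","H5","H5"]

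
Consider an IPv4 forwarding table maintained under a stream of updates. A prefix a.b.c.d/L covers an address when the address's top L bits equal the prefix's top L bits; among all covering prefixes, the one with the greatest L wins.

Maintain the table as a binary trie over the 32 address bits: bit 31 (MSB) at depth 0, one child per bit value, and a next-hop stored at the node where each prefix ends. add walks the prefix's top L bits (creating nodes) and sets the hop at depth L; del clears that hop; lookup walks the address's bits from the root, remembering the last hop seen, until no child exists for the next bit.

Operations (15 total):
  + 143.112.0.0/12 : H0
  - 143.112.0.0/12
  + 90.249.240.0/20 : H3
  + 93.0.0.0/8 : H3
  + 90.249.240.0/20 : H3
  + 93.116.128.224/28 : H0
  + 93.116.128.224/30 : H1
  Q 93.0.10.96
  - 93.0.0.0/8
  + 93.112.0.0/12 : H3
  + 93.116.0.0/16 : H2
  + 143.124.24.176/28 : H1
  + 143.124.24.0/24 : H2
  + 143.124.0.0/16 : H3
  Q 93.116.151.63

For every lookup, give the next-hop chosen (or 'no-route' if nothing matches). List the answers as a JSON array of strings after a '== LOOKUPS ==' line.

Apply in order:
  add 143.112.0.0/12 -> H0 at depth 12
  del 143.112.0.0/12 (clear depth 12)
  add 90.249.240.0/20 -> H3 at depth 20
  add 93.0.0.0/8 -> H3 at depth 8
  add 90.249.240.0/20 -> H3 at depth 20
  add 93.116.128.224/28 -> H0 at depth 28
  add 93.116.128.224/30 -> H1 at depth 30
  Q 93.0.10.96: descend 010111010 ; hops seen [H3] ; pick H3
  del 93.0.0.0/8 (clear depth 8)
  add 93.112.0.0/12 -> H3 at depth 12
  add 93.116.0.0/16 -> H2 at depth 16
  add 143.124.24.176/28 -> H1 at depth 28
  add 143.124.24.0/24 -> H2 at depth 24
  add 143.124.0.0/16 -> H3 at depth 16
  Q 93.116.151.63: descend 0101110101110100100 ; hops seen [H3,H2] ; pick H2

== LOOKUPS ==
["H3","H2"]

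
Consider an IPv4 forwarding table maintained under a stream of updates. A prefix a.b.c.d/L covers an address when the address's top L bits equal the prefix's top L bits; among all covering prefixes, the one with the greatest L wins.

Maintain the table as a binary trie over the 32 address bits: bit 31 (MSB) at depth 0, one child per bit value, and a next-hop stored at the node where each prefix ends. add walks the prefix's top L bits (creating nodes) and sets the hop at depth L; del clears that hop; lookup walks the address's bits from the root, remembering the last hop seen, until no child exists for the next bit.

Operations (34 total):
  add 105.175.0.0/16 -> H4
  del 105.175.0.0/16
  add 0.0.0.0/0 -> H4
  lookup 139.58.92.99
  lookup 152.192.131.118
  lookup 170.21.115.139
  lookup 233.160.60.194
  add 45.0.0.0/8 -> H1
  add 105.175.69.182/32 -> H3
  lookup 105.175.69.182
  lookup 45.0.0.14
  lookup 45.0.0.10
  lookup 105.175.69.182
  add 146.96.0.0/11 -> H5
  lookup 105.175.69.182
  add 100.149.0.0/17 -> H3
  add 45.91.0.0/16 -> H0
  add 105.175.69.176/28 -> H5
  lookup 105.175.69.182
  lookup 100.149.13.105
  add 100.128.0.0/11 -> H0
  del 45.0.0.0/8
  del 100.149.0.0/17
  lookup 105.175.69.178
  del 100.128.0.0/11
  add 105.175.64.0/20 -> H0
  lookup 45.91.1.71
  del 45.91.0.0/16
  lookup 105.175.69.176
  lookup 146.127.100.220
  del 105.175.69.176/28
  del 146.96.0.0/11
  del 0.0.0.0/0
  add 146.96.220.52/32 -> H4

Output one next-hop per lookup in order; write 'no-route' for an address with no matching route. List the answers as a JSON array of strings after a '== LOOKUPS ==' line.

Process each operation:
  add 105.175.0.0/16 -> H4 at depth 16
  - 105.175.0.0/16 clear@16
  add 0.0.0.0/0 -> H4 at depth 0
  ? 139.58.92.99  path d0:H4  best=H4
  ? 152.192.131.118  path d0:H4  best=H4
  ? 170.21.115.139  path d0:H4  best=H4
  ? 233.160.60.194  path d0:H4  best=H4
  add 45.0.0.0/8 -> H1 at depth 8
  add 105.175.69.182/32 -> H3 at depth 32
  ? 105.175.69.182  path d0:H4→d1:-→d2:-→d3:-→d4:-→d5:-→d6:-→d7:-→d8:-→d9:-→d10:-→d11:-→d12:-→d13:-→d14:-→d15:-→d16:-→d17:-→d18:-→d19:-→d20:-→d21:-→d22:-→d23:-→d24:-→d25:-→d26:-→d27:-→d28:-→d29:-→d30:-→d31:-→d32:H3  best=H3
  ? 45.0.0.14  path d0:H4→d1:-→d2:-→d3:-→d4:-→d5:-→d6:-→d7:-→d8:H1  best=H1
  ? 45.0.0.10  path d0:H4→d1:-→d2:-→d3:-→d4:-→d5:-→d6:-→d7:-→d8:H1  best=H1
  ? 105.175.69.182  path d0:H4→d1:-→d2:-→d3:-→d4:-→d5:-→d6:-→d7:-→d8:-→d9:-→d10:-→d11:-→d12:-→d13:-→d14:-→d15:-→d16:-→d17:-→d18:-→d19:-→d20:-→d21:-→d22:-→d23:-→d24:-→d25:-→d26:-→d27:-→d28:-→d29:-→d30:-→d31:-→d32:H3  best=H3
  add 146.96.0.0/11 -> H5 at depth 11
  ? 105.175.69.182  path d0:H4→d1:-→d2:-→d3:-→d4:-→d5:-→d6:-→d7:-→d8:-→d9:-→d10:-→d11:-→d12:-→d13:-→d14:-→d15:-→d16:-→d17:-→d18:-→d19:-→d20:-→d21:-→d22:-→d23:-→d24:-→d25:-→d26:-→d27:-→d28:-→d29:-→d30:-→d31:-→d32:H3  best=H3
  add 100.149.0.0/17 -> H3 at depth 17
  add 45.91.0.0/16 -> H0 at depth 16
  add 105.175.69.176/28 -> H5 at depth 28
  ? 105.175.69.182  path d0:H4→d1:-→d2:-→d3:-→d4:-→d5:-→d6:-→d7:-→d8:-→d9:-→d10:-→d11:-→d12:-→d13:-→d14:-→d15:-→d16:-→d17:-→d18:-→d19:-→d20:-→d21:-→d22:-→d23:-→d24:-→d25:-→d26:-→d27:-→d28:H5→d29:-→d30:-→d31:-→d32:H3  best=H3
  ? 100.149.13.105  path d0:H4→d1:-→d2:-→d3:-→d4:-→d5:-→d6:-→d7:-→d8:-→d9:-→d10:-→d11:-→d12:-→d13:-→d14:-→d15:-→d16:-→d17:H3  best=H3
  add 100.128.0.0/11 -> H0 at depth 11
  - 45.0.0.0/8 clear@8
  - 100.149.0.0/17 clear@17
  ? 105.175.69.178  path d0:H4→d1:-→d2:-→d3:-→d4:-→d5:-→d6:-→d7:-→d8:-→d9:-→d10:-→d11:-→d12:-→d13:-→d14:-→d15:-→d16:-→d17:-→d18:-→d19:-→d20:-→d21:-→d22:-→d23:-→d24:-→d25:-→d26:-→d27:-→d28:H5→d29:-  best=H5
  - 100.128.0.0/11 clear@11
  add 105.175.64.0/20 -> H0 at depth 20
  ? 45.91.1.71  path d0:H4→d1:-→d2:-→d3:-→d4:-→d5:-→d6:-→d7:-→d8:-→d9:-→d10:-→d11:-→d12:-→d13:-→d14:-→d15:-→d16:H0  best=H0
  - 45.91.0.0/16 clear@16
  ? 105.175.69.176  path d0:H4→d1:-→d2:-→d3:-→d4:-→d5:-→d6:-→d7:-→d8:-→d9:-→d10:-→d11:-→d12:-→d13:-→d14:-→d15:-→d16:-→d17:-→d18:-→d19:-→d20:H0→d21:-→d22:-→d23:-→d24:-→d25:-→d26:-→d27:-→d28:H5→d29:-  best=H5
  ? 146.127.100.220  path d0:H4→d1:-→d2:-→d3:-→d4:-→d5:-→d6:-→d7:-→d8:-→d9:-→d10:-→d11:H5  best=H5
  - 105.175.69.176/28 clear@28
  - 146.96.0.0/11 clear@11
  - 0.0.0.0/0 clear@0
  add 146.96.220.52/32 -> H4 at depth 32

== LOOKUPS ==
["H4","H4","H4","H4","H3","H1","H1","H3","H3","H3","H3","H5","H0","H5","H5"]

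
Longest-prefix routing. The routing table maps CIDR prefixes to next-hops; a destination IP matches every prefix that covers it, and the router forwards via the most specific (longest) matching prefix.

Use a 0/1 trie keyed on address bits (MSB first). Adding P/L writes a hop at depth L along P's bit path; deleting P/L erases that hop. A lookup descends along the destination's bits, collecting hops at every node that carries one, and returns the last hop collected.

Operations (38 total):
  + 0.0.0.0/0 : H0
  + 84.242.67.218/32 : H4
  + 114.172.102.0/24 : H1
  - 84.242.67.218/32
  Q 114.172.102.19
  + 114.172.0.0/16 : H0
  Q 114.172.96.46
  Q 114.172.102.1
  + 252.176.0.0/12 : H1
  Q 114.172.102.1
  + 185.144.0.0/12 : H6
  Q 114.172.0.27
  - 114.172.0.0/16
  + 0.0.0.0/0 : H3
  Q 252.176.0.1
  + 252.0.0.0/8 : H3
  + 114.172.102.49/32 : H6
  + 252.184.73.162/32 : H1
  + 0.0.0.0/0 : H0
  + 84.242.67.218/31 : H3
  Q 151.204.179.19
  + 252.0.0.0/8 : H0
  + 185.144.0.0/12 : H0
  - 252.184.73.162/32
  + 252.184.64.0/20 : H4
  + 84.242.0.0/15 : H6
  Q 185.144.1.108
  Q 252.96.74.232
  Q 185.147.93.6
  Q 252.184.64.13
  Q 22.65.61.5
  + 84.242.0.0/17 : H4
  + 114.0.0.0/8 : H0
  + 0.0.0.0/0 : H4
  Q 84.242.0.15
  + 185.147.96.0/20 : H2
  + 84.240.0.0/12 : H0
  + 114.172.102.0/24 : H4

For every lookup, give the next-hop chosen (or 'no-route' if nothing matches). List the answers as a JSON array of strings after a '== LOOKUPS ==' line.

Apply in order:
  + 0.0.0.0/0 (H0) depth=0
  + 84.242.67.218/32 (H4) depth=32
  + 114.172.102.0/24 (H1) depth=24
  del 84.242.67.218/32 (clear depth 32)
  ? 114.172.102.19  path d0:H0→d1:-→d2:-→d3:-→d4:-→d5:-→d6:-→d7:-→d8:-→d9:-→d10:-→d11:-→d12:-→d13:-→d14:-→d15:-→d16:-→d17:-→d18:-→d19:-→d20:-→d21:-→d22:-→d23:-→d24:H1  best=H1
  + 114.172.0.0/16 (H0) depth=16
  ? 114.172.96.46  path d0:H0→d1:-→d2:-→d3:-→d4:-→d5:-→d6:-→d7:-→d8:-→d9:-→d10:-→d11:-→d12:-→d13:-→d14:-→d15:-→d16:H0→d17:-→d18:-→d19:-→d20:-→d21:-  best=H0
  ? 114.172.102.1  path d0:H0→d1:-→d2:-→d3:-→d4:-→d5:-→d6:-→d7:-→d8:-→d9:-→d10:-→d11:-→d12:-→d13:-→d14:-→d15:-→d16:H0→d17:-→d18:-→d19:-→d20:-→d21:-→d22:-→d23:-→d24:H1  best=H1
  + 252.176.0.0/12 (H1) depth=12
  ? 114.172.102.1  path d0:H0→d1:-→d2:-→d3:-→d4:-→d5:-→d6:-→d7:-→d8:-→d9:-→d10:-→d11:-→d12:-→d13:-→d14:-→d15:-→d16:H0→d17:-→d18:-→d19:-→d20:-→d21:-→d22:-→d23:-→d24:H1  best=H1
  + 185.144.0.0/12 (H6) depth=12
  ? 114.172.0.27  path d0:H0→d1:-→d2:-→d3:-→d4:-→d5:-→d6:-→d7:-→d8:-→d9:-→d10:-→d11:-→d12:-→d13:-→d14:-→d15:-→d16:H0→d17:-  best=H0
  del 114.172.0.0/16 (clear depth 16)
  + 0.0.0.0/0 (H3) depth=0
  ? 252.176.0.1  path d0:H3→d1:-→d2:-→d3:-→d4:-→d5:-→d6:-→d7:-→d8:-→d9:-→d10:-→d11:-→d12:H1  best=H1
  + 252.0.0.0/8 (H3) depth=8
  + 114.172.102.49/32 (H6) depth=32
  + 252.184.73.162/32 (H1) depth=32
  + 0.0.0.0/0 (H0) depth=0
  + 84.242.67.218/31 (H3) depth=31
  ? 151.204.179.19  path d0:H0→d1:-→d2:-  best=H0
  + 252.0.0.0/8 (H0) depth=8
  + 185.144.0.0/12 (H0) depth=12
  del 252.184.73.162/32 (clear depth 32)
  + 252.184.64.0/20 (H4) depth=20
  + 84.242.0.0/15 (H6) depth=15
  ? 185.144.1.108  path d0:H0→d1:-→d2:-→d3:-→d4:-→d5:-→d6:-→d7:-→d8:-→d9:-→d10:-→d11:-→d12:H0  best=H0
  ? 252.96.74.232  path d0:H0→d1:-→d2:-→d3:-→d4:-→d5:-→d6:-→d7:-→d8:H0  best=H0
  ? 185.147.93.6  path d0:H0→d1:-→d2:-→d3:-→d4:-→d5:-→d6:-→d7:-→d8:-→d9:-→d10:-→d11:-→d12:H0  best=H0
  ? 252.184.64.13  path d0:H0→d1:-→d2:-→d3:-→d4:-→d5:-→d6:-→d7:-→d8:H0→d9:-→d10:-→d11:-→d12:H1→d13:-→d14:-→d15:-→d16:-→d17:-→d18:-→d19:-→d20:H4  best=H4
  ? 22.65.61.5  path d0:H0→d1:-  best=H0
  + 84.242.0.0/17 (H4) depth=17
  + 114.0.0.0/8 (H0) depth=8
  + 0.0.0.0/0 (H4) depth=0
  ? 84.242.0.15  path d0:H4→d1:-→d2:-→d3:-→d4:-→d5:-→d6:-→d7:-→d8:-→d9:-→d10:-→d11:-→d12:-→d13:-→d14:-→d15:H6→d16:-→d17:H4  best=H4
  + 185.147.96.0/20 (H2) depth=20
  + 84.240.0.0/12 (H0) depth=12
  + 114.172.102.0/24 (H4) depth=24

== LOOKUPS ==
["H1","H0","H1","H1","H0","H1","H0","H0","H0","H0","H4","H0","H4"]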